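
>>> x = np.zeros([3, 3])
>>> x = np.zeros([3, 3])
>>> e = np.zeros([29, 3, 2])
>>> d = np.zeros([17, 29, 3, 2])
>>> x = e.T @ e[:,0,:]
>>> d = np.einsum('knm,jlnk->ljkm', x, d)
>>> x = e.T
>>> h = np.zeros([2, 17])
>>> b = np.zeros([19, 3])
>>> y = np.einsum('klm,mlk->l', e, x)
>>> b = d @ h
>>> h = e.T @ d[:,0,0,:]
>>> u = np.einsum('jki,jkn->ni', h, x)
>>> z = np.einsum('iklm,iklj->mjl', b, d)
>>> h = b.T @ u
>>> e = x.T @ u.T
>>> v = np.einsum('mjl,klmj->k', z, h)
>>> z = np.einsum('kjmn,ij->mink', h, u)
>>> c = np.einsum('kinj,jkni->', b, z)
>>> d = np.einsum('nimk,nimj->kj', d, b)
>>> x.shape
(2, 3, 29)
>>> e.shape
(29, 3, 29)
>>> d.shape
(2, 17)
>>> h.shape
(17, 2, 17, 2)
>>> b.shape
(29, 17, 2, 17)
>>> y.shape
(3,)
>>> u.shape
(29, 2)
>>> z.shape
(17, 29, 2, 17)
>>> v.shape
(17,)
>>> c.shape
()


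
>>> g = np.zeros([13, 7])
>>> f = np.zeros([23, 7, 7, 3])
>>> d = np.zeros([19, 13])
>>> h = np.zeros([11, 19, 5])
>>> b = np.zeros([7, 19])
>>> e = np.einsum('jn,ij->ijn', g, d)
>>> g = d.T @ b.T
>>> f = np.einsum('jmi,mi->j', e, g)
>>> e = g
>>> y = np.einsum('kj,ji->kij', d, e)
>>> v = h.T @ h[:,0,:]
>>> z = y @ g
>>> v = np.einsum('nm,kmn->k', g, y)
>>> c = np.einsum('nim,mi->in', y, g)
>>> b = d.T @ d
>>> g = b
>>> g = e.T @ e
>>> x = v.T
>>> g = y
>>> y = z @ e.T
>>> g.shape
(19, 7, 13)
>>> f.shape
(19,)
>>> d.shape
(19, 13)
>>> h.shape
(11, 19, 5)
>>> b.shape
(13, 13)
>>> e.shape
(13, 7)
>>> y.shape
(19, 7, 13)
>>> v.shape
(19,)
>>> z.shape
(19, 7, 7)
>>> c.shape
(7, 19)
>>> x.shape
(19,)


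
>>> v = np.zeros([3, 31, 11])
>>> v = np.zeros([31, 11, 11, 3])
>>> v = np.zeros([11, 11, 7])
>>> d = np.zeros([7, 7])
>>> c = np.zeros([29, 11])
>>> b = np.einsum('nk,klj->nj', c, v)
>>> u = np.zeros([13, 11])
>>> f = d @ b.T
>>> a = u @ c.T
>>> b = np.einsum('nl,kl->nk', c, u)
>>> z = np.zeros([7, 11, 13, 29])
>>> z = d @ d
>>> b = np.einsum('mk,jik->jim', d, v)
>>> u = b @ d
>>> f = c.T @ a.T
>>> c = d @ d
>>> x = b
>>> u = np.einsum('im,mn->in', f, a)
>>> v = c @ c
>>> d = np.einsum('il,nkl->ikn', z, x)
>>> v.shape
(7, 7)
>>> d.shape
(7, 11, 11)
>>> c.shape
(7, 7)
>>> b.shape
(11, 11, 7)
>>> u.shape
(11, 29)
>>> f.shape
(11, 13)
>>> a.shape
(13, 29)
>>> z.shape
(7, 7)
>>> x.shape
(11, 11, 7)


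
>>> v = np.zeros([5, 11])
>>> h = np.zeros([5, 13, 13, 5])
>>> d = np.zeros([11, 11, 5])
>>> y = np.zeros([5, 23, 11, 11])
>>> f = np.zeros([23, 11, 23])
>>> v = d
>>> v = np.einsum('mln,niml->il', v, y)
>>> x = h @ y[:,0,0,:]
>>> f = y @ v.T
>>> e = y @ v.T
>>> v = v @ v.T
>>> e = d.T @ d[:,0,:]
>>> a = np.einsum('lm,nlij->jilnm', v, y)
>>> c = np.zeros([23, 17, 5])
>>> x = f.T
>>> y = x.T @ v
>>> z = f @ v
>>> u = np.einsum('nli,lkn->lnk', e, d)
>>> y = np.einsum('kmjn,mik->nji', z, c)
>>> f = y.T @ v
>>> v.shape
(23, 23)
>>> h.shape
(5, 13, 13, 5)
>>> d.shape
(11, 11, 5)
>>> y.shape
(23, 11, 17)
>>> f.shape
(17, 11, 23)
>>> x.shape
(23, 11, 23, 5)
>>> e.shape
(5, 11, 5)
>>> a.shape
(11, 11, 23, 5, 23)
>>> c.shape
(23, 17, 5)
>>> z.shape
(5, 23, 11, 23)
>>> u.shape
(11, 5, 11)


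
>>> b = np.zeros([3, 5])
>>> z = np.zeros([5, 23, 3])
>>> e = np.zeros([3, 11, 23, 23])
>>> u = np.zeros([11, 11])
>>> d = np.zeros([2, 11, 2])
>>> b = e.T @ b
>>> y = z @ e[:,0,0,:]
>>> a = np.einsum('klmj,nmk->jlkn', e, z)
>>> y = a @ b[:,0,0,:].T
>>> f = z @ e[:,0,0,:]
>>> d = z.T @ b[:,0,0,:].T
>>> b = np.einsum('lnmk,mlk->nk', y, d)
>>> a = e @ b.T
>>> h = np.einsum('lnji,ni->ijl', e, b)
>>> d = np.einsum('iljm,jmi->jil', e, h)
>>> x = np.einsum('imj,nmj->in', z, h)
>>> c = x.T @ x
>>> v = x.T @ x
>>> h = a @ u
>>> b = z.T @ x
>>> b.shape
(3, 23, 23)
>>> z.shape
(5, 23, 3)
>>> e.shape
(3, 11, 23, 23)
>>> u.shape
(11, 11)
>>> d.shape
(23, 3, 11)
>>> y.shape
(23, 11, 3, 23)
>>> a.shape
(3, 11, 23, 11)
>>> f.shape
(5, 23, 23)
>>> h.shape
(3, 11, 23, 11)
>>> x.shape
(5, 23)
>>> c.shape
(23, 23)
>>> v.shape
(23, 23)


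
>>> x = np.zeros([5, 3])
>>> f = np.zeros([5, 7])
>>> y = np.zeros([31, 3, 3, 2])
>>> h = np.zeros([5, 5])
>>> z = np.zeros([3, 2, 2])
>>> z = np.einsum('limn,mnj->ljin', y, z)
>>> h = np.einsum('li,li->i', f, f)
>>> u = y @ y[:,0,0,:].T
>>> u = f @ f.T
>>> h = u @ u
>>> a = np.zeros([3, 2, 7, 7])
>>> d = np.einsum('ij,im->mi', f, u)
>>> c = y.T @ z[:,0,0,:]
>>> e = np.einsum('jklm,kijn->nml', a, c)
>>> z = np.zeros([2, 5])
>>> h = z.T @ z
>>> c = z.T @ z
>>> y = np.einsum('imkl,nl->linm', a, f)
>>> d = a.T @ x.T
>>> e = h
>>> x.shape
(5, 3)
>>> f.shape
(5, 7)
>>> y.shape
(7, 3, 5, 2)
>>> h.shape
(5, 5)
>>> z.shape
(2, 5)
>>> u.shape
(5, 5)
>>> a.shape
(3, 2, 7, 7)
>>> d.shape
(7, 7, 2, 5)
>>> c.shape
(5, 5)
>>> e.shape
(5, 5)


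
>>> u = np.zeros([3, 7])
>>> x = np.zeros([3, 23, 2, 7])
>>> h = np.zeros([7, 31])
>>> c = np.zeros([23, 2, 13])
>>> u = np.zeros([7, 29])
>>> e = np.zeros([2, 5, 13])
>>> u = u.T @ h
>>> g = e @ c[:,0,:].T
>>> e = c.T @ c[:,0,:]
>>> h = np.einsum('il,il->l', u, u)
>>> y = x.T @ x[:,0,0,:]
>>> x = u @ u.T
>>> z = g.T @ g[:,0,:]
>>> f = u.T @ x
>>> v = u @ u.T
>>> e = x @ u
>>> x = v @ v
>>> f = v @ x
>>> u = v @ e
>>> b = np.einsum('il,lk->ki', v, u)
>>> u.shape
(29, 31)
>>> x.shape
(29, 29)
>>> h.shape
(31,)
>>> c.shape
(23, 2, 13)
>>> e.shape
(29, 31)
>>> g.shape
(2, 5, 23)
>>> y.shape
(7, 2, 23, 7)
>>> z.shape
(23, 5, 23)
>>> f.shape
(29, 29)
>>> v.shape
(29, 29)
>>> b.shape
(31, 29)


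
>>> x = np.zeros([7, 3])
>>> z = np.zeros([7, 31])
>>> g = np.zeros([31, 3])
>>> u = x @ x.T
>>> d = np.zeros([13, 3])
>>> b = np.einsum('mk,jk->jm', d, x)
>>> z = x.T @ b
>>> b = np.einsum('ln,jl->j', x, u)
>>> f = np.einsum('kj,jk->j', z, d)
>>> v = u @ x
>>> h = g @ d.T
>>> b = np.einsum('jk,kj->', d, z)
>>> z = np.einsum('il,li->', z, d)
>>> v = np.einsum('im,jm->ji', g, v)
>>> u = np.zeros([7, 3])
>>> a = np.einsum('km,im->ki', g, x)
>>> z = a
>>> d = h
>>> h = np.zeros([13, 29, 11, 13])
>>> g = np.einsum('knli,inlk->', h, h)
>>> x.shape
(7, 3)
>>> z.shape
(31, 7)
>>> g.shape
()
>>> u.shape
(7, 3)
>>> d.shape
(31, 13)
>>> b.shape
()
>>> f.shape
(13,)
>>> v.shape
(7, 31)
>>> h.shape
(13, 29, 11, 13)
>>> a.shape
(31, 7)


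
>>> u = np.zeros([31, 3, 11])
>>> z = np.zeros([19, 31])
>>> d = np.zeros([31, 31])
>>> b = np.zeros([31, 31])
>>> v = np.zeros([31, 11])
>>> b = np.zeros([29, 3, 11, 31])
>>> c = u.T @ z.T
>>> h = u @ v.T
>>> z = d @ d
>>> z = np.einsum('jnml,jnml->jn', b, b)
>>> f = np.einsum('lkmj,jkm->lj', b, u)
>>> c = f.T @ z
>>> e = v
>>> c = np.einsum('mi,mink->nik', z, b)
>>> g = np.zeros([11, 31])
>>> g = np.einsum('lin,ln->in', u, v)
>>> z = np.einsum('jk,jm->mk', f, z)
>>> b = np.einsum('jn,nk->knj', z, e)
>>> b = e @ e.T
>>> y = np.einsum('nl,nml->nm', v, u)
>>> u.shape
(31, 3, 11)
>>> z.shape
(3, 31)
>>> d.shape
(31, 31)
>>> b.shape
(31, 31)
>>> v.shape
(31, 11)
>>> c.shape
(11, 3, 31)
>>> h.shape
(31, 3, 31)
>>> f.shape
(29, 31)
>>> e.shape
(31, 11)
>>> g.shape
(3, 11)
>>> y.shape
(31, 3)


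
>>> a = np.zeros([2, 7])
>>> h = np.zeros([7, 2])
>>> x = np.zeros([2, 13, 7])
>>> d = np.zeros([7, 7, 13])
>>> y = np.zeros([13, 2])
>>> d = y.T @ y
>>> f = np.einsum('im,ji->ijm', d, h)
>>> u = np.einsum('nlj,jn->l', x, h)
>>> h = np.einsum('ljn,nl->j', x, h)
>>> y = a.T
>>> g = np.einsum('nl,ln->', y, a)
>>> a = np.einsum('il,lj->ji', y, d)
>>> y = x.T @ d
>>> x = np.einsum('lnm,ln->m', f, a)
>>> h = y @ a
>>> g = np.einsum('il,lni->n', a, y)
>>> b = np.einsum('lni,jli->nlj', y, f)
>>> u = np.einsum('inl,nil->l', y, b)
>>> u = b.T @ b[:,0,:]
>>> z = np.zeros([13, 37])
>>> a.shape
(2, 7)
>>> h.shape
(7, 13, 7)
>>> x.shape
(2,)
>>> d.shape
(2, 2)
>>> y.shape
(7, 13, 2)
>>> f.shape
(2, 7, 2)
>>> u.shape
(2, 7, 2)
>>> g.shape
(13,)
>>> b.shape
(13, 7, 2)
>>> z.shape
(13, 37)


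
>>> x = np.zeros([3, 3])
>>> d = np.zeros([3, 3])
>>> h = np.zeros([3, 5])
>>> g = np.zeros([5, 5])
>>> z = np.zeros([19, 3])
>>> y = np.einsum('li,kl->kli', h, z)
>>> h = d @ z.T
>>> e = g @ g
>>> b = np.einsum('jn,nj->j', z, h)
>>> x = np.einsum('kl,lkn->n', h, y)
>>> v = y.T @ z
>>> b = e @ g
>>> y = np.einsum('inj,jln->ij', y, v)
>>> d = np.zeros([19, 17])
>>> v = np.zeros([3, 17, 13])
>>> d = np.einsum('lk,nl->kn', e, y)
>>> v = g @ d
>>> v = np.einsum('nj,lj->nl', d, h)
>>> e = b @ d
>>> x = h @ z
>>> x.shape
(3, 3)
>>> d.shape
(5, 19)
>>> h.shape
(3, 19)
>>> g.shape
(5, 5)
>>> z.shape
(19, 3)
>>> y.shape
(19, 5)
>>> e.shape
(5, 19)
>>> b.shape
(5, 5)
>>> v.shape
(5, 3)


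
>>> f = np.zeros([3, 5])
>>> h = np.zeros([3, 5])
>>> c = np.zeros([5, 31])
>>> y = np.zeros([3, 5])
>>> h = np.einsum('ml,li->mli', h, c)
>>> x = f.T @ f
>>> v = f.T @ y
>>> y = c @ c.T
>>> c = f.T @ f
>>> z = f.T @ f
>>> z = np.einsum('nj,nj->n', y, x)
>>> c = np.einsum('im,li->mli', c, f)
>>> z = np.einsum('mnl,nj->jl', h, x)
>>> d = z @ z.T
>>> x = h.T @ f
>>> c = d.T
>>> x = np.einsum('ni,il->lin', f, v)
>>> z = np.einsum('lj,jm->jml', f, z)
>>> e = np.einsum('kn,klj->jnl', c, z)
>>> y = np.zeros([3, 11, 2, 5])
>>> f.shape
(3, 5)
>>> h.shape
(3, 5, 31)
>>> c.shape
(5, 5)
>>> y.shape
(3, 11, 2, 5)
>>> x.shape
(5, 5, 3)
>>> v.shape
(5, 5)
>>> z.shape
(5, 31, 3)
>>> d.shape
(5, 5)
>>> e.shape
(3, 5, 31)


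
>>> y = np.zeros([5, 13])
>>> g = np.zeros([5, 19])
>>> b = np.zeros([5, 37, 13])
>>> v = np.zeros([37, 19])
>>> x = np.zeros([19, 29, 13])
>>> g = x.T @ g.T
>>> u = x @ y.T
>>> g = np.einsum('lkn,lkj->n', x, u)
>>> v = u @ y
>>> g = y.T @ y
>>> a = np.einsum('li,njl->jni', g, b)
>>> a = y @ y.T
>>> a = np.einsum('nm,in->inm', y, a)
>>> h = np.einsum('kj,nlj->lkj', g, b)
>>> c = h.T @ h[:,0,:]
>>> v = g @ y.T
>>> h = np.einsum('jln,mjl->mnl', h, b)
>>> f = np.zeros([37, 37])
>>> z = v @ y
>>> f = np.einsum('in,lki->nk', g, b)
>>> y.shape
(5, 13)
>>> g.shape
(13, 13)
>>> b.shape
(5, 37, 13)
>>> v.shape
(13, 5)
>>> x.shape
(19, 29, 13)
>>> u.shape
(19, 29, 5)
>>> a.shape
(5, 5, 13)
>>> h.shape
(5, 13, 13)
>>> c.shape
(13, 13, 13)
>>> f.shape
(13, 37)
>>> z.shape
(13, 13)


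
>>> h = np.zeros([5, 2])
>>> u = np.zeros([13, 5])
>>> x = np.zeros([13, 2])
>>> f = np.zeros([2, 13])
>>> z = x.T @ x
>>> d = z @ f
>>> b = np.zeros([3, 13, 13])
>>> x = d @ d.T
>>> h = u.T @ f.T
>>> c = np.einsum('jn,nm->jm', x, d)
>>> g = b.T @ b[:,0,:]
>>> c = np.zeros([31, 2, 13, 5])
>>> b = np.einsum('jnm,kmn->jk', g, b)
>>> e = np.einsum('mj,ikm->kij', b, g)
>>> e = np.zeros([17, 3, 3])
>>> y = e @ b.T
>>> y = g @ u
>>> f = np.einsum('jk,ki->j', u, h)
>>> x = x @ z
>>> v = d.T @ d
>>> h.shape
(5, 2)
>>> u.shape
(13, 5)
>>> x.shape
(2, 2)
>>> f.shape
(13,)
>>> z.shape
(2, 2)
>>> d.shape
(2, 13)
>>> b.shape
(13, 3)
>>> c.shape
(31, 2, 13, 5)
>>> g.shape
(13, 13, 13)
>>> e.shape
(17, 3, 3)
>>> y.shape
(13, 13, 5)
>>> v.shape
(13, 13)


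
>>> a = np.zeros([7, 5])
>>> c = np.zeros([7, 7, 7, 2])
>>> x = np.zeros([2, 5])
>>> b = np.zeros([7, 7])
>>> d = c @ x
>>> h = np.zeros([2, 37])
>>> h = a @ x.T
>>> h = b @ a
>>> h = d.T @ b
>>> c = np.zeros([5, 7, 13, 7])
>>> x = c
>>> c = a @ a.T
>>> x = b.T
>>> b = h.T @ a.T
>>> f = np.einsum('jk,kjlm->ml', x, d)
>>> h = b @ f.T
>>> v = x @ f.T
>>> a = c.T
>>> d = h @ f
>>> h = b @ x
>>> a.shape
(7, 7)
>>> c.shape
(7, 7)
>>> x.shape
(7, 7)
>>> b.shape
(7, 7, 7, 7)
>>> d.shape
(7, 7, 7, 7)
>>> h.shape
(7, 7, 7, 7)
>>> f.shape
(5, 7)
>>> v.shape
(7, 5)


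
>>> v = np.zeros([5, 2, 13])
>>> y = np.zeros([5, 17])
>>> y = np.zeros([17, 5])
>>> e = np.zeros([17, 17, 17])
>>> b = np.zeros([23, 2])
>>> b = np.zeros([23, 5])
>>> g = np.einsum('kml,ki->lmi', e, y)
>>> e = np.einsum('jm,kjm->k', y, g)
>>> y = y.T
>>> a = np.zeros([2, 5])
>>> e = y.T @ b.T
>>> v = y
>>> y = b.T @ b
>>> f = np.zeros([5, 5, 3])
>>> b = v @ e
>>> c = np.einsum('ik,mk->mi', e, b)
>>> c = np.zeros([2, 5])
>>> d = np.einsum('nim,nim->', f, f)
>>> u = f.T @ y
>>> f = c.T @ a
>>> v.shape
(5, 17)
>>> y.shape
(5, 5)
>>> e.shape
(17, 23)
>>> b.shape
(5, 23)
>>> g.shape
(17, 17, 5)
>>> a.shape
(2, 5)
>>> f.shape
(5, 5)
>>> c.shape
(2, 5)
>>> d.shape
()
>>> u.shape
(3, 5, 5)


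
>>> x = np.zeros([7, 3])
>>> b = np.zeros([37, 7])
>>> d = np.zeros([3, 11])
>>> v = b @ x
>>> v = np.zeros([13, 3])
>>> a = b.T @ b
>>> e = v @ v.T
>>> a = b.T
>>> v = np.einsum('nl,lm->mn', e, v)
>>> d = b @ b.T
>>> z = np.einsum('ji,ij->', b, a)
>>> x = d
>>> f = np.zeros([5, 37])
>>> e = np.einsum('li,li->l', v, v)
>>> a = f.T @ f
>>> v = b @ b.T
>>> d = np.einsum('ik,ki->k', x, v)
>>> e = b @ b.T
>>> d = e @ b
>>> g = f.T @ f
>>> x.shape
(37, 37)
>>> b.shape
(37, 7)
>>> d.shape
(37, 7)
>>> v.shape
(37, 37)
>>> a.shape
(37, 37)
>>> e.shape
(37, 37)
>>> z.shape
()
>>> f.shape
(5, 37)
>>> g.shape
(37, 37)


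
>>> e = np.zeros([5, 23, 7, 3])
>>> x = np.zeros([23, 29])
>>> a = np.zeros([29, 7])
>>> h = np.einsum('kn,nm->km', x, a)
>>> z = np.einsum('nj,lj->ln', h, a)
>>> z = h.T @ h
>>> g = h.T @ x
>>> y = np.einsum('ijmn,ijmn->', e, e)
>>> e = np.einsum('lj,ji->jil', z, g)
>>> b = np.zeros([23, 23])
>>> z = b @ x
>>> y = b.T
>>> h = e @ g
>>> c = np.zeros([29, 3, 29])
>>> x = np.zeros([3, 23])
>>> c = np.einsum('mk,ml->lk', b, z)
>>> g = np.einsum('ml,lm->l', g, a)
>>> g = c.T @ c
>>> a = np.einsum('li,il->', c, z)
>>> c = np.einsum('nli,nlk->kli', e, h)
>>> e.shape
(7, 29, 7)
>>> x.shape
(3, 23)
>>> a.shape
()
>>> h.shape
(7, 29, 29)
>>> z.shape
(23, 29)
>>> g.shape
(23, 23)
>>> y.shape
(23, 23)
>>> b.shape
(23, 23)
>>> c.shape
(29, 29, 7)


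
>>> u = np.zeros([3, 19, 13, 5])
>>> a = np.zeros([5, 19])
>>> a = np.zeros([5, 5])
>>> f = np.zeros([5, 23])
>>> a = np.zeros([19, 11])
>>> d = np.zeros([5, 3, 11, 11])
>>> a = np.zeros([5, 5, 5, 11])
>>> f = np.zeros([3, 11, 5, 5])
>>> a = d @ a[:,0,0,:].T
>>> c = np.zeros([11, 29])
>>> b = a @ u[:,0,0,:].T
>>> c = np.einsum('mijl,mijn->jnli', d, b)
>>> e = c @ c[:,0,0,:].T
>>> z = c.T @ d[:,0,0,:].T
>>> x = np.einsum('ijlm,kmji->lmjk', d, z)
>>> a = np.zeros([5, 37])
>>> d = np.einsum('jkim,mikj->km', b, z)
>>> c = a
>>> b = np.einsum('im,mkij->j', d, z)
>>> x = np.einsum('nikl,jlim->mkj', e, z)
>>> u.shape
(3, 19, 13, 5)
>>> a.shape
(5, 37)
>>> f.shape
(3, 11, 5, 5)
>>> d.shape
(3, 3)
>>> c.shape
(5, 37)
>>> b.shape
(5,)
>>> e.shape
(11, 3, 11, 11)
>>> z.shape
(3, 11, 3, 5)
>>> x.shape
(5, 11, 3)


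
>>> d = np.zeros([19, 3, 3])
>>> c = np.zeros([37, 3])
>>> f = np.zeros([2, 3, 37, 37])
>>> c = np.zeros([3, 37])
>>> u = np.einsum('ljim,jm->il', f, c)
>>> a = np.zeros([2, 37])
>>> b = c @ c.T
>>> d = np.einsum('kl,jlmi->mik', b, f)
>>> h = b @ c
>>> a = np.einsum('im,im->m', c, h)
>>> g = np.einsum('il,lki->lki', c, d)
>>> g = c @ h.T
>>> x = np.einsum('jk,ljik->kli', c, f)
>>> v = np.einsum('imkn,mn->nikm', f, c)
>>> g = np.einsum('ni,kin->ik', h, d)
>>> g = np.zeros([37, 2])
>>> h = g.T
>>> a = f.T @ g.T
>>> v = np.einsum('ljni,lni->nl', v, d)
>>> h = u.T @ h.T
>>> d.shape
(37, 37, 3)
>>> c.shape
(3, 37)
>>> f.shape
(2, 3, 37, 37)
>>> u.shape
(37, 2)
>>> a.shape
(37, 37, 3, 37)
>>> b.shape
(3, 3)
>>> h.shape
(2, 2)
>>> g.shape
(37, 2)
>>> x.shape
(37, 2, 37)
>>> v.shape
(37, 37)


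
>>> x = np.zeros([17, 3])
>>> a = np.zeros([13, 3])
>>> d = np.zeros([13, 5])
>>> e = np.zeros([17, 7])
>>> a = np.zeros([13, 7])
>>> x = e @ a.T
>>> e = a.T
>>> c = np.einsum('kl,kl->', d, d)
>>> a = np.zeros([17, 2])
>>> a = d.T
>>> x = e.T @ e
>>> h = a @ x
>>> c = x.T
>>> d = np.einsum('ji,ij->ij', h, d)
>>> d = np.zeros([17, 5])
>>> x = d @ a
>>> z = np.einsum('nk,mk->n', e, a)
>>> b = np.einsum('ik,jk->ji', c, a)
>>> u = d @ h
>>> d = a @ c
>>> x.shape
(17, 13)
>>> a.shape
(5, 13)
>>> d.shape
(5, 13)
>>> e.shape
(7, 13)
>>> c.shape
(13, 13)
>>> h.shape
(5, 13)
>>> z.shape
(7,)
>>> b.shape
(5, 13)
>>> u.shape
(17, 13)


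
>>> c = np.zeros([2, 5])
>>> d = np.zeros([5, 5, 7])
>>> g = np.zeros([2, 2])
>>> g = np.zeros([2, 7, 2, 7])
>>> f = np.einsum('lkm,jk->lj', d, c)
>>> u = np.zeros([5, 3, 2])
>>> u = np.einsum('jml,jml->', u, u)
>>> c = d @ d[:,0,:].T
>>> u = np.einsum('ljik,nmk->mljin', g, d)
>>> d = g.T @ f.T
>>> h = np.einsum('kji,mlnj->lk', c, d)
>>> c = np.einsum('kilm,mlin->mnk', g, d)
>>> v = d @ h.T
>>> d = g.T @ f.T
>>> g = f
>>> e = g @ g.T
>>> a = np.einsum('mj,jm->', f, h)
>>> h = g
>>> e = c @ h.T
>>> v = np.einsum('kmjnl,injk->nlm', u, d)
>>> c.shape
(7, 5, 2)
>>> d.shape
(7, 2, 7, 5)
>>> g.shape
(5, 2)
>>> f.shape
(5, 2)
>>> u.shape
(5, 2, 7, 2, 5)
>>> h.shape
(5, 2)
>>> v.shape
(2, 5, 2)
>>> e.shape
(7, 5, 5)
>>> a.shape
()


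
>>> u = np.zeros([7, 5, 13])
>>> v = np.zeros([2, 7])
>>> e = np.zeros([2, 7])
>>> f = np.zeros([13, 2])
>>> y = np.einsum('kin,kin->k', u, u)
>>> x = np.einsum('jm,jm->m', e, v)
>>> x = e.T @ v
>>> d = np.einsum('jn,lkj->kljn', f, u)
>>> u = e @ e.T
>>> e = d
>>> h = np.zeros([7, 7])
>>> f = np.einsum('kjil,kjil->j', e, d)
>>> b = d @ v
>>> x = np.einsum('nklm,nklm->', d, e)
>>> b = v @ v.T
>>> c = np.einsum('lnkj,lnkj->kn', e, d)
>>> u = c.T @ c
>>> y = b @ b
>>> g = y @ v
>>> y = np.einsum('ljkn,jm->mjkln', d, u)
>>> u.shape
(7, 7)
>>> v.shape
(2, 7)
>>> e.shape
(5, 7, 13, 2)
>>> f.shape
(7,)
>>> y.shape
(7, 7, 13, 5, 2)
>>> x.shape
()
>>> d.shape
(5, 7, 13, 2)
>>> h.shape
(7, 7)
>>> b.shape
(2, 2)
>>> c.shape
(13, 7)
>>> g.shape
(2, 7)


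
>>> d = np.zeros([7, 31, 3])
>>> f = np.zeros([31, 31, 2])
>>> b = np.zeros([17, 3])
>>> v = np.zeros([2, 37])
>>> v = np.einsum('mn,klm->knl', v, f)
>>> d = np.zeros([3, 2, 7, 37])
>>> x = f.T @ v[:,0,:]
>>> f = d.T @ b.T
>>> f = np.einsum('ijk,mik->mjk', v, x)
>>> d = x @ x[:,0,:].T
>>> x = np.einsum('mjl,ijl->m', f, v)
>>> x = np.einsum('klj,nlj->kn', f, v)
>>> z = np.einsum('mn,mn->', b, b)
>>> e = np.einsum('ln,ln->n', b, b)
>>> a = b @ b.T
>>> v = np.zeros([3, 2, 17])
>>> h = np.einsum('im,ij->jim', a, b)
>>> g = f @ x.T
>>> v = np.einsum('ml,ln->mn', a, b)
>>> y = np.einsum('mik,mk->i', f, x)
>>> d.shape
(2, 31, 2)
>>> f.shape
(2, 37, 31)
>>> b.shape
(17, 3)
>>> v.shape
(17, 3)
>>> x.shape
(2, 31)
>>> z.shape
()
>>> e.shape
(3,)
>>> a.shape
(17, 17)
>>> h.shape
(3, 17, 17)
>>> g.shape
(2, 37, 2)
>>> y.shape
(37,)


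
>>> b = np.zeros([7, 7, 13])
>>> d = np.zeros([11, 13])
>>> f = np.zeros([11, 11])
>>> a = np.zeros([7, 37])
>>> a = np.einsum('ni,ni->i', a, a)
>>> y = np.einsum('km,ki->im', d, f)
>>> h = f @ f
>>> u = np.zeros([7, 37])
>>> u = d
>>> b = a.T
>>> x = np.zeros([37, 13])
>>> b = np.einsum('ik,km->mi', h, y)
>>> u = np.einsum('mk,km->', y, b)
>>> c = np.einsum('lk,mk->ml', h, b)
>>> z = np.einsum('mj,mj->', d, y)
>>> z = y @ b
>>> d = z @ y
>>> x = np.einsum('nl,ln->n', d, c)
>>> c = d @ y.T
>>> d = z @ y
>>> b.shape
(13, 11)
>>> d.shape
(11, 13)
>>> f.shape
(11, 11)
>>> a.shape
(37,)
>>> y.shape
(11, 13)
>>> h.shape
(11, 11)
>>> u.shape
()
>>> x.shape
(11,)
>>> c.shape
(11, 11)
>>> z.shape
(11, 11)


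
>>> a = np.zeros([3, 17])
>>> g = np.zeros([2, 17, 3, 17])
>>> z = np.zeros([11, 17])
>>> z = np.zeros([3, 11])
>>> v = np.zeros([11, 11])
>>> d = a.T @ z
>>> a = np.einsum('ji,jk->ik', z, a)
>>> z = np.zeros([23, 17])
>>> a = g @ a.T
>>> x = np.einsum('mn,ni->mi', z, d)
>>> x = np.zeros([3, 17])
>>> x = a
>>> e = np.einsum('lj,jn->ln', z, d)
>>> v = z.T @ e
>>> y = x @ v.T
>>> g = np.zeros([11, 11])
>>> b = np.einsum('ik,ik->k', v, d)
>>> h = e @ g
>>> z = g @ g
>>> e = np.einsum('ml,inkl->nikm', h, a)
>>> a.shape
(2, 17, 3, 11)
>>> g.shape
(11, 11)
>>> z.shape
(11, 11)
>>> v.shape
(17, 11)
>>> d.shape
(17, 11)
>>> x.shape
(2, 17, 3, 11)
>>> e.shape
(17, 2, 3, 23)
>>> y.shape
(2, 17, 3, 17)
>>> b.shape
(11,)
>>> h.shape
(23, 11)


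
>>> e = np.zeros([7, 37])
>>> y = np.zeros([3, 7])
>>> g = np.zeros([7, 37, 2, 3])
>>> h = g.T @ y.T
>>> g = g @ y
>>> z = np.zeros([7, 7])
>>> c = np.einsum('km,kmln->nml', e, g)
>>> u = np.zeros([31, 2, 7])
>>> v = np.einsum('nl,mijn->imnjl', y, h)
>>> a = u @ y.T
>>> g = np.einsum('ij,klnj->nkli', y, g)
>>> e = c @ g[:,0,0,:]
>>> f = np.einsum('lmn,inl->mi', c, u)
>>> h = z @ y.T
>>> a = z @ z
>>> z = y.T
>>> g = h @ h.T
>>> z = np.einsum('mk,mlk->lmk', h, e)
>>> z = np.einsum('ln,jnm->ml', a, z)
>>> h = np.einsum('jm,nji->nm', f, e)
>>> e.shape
(7, 37, 3)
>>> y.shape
(3, 7)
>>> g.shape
(7, 7)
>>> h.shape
(7, 31)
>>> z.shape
(3, 7)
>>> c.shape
(7, 37, 2)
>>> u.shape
(31, 2, 7)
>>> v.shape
(2, 3, 3, 37, 7)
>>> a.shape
(7, 7)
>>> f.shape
(37, 31)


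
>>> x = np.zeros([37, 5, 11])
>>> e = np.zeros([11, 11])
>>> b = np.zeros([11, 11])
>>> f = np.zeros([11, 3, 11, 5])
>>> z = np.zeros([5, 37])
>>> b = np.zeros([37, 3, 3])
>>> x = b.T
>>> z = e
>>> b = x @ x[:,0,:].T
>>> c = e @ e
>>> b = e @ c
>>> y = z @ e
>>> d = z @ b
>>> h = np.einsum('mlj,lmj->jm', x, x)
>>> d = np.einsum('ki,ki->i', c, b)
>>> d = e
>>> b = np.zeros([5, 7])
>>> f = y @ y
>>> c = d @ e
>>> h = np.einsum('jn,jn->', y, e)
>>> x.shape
(3, 3, 37)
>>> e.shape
(11, 11)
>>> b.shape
(5, 7)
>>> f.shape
(11, 11)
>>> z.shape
(11, 11)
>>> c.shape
(11, 11)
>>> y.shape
(11, 11)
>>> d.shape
(11, 11)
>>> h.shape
()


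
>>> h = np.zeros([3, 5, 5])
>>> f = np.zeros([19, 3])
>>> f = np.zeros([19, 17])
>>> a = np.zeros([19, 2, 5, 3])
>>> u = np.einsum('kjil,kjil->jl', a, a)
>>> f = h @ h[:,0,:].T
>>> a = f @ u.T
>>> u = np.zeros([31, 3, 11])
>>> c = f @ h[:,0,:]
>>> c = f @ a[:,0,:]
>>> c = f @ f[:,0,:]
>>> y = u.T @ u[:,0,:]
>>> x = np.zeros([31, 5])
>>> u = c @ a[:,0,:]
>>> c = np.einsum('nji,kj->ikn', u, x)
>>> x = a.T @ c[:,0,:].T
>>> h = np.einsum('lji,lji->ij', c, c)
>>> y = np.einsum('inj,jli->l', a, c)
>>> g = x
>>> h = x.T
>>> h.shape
(2, 5, 2)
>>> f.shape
(3, 5, 3)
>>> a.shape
(3, 5, 2)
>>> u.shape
(3, 5, 2)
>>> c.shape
(2, 31, 3)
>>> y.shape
(31,)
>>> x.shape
(2, 5, 2)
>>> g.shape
(2, 5, 2)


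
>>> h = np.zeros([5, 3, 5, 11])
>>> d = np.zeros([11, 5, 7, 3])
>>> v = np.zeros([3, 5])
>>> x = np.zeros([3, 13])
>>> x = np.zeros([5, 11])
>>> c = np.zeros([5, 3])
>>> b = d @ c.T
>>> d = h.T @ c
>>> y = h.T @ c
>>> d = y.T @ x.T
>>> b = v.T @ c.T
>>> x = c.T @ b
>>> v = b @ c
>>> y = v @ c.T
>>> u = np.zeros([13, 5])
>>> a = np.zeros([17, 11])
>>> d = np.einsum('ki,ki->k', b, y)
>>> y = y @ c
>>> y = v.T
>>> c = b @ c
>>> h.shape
(5, 3, 5, 11)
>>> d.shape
(5,)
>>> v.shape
(5, 3)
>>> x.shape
(3, 5)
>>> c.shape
(5, 3)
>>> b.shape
(5, 5)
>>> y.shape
(3, 5)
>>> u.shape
(13, 5)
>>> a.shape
(17, 11)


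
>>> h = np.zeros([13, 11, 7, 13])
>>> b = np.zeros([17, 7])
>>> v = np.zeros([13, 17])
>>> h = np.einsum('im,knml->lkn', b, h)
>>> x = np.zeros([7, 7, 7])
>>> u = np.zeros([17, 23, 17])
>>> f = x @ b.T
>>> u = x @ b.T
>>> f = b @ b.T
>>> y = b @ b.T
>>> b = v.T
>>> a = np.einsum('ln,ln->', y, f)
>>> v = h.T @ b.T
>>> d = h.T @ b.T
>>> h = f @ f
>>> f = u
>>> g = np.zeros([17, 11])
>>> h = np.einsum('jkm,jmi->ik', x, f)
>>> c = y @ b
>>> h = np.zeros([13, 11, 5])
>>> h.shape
(13, 11, 5)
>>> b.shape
(17, 13)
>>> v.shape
(11, 13, 17)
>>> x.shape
(7, 7, 7)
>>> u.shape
(7, 7, 17)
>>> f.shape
(7, 7, 17)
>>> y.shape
(17, 17)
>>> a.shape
()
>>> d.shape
(11, 13, 17)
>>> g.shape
(17, 11)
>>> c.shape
(17, 13)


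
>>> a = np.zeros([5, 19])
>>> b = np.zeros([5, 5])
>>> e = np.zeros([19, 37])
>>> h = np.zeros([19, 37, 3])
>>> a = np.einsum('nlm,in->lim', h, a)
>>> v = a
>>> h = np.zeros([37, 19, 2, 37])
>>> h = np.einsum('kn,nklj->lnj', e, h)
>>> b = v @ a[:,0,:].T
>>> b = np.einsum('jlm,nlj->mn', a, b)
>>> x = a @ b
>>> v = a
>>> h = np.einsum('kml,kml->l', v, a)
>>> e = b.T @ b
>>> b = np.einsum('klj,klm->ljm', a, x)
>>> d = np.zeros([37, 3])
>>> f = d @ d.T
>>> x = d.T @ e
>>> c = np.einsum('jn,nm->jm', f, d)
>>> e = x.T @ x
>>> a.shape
(37, 5, 3)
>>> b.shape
(5, 3, 37)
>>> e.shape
(37, 37)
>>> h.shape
(3,)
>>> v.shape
(37, 5, 3)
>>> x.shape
(3, 37)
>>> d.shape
(37, 3)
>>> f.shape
(37, 37)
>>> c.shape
(37, 3)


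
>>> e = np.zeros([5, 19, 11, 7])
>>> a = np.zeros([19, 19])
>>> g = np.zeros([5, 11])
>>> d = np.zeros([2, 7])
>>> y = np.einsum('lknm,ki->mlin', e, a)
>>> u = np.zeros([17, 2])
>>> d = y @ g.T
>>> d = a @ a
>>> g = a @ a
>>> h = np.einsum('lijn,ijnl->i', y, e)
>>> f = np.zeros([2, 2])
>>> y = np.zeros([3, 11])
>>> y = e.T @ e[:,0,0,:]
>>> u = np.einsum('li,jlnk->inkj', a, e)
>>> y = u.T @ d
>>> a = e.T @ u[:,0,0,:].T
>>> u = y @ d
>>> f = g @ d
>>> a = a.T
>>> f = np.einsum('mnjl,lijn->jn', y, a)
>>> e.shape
(5, 19, 11, 7)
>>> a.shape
(19, 19, 11, 7)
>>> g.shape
(19, 19)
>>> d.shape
(19, 19)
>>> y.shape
(5, 7, 11, 19)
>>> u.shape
(5, 7, 11, 19)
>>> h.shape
(5,)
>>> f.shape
(11, 7)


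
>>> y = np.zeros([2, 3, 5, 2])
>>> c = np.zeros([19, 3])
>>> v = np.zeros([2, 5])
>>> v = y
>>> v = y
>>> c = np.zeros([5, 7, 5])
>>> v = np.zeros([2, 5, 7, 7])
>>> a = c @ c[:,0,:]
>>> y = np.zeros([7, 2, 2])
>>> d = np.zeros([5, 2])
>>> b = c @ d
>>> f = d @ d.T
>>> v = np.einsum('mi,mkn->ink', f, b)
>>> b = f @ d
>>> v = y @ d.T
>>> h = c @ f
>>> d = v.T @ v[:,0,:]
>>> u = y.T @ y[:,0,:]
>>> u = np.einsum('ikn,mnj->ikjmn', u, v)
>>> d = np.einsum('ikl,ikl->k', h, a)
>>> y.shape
(7, 2, 2)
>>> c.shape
(5, 7, 5)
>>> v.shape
(7, 2, 5)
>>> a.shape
(5, 7, 5)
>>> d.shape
(7,)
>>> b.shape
(5, 2)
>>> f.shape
(5, 5)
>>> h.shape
(5, 7, 5)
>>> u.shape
(2, 2, 5, 7, 2)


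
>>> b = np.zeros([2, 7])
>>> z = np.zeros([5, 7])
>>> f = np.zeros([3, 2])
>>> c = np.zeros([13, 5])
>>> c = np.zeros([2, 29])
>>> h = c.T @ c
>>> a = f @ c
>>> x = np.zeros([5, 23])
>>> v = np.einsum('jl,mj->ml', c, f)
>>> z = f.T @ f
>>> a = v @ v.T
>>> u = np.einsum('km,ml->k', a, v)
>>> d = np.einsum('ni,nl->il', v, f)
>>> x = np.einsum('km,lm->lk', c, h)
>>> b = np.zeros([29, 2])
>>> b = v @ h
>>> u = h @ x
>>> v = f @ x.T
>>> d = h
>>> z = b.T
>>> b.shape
(3, 29)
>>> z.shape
(29, 3)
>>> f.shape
(3, 2)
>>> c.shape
(2, 29)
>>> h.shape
(29, 29)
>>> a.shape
(3, 3)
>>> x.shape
(29, 2)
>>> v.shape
(3, 29)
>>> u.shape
(29, 2)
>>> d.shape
(29, 29)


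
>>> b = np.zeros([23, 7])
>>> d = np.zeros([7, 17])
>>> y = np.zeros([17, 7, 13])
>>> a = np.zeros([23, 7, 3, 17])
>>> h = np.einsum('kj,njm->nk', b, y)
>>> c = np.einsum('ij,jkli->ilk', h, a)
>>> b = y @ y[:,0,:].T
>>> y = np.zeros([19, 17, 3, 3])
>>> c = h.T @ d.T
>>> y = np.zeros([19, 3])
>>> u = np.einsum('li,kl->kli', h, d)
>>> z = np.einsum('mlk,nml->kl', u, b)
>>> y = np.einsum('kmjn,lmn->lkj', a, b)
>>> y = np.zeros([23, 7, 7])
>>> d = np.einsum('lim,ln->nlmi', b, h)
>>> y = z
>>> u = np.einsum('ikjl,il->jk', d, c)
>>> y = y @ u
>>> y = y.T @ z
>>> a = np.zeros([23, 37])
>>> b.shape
(17, 7, 17)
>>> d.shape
(23, 17, 17, 7)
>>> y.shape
(17, 17)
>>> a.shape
(23, 37)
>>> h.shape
(17, 23)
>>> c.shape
(23, 7)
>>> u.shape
(17, 17)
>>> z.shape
(23, 17)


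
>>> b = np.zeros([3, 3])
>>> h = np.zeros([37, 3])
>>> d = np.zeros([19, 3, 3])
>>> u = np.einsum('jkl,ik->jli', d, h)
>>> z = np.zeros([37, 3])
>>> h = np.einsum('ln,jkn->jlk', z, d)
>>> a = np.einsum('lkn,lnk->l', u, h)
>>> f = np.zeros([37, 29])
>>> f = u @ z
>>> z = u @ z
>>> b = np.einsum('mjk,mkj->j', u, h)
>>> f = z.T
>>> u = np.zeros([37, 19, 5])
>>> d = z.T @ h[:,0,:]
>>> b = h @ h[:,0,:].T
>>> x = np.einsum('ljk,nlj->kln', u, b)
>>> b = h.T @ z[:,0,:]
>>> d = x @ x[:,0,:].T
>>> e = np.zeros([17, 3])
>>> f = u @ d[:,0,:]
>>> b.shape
(3, 37, 3)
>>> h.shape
(19, 37, 3)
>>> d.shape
(5, 37, 5)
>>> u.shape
(37, 19, 5)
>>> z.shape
(19, 3, 3)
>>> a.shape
(19,)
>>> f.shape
(37, 19, 5)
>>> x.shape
(5, 37, 19)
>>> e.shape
(17, 3)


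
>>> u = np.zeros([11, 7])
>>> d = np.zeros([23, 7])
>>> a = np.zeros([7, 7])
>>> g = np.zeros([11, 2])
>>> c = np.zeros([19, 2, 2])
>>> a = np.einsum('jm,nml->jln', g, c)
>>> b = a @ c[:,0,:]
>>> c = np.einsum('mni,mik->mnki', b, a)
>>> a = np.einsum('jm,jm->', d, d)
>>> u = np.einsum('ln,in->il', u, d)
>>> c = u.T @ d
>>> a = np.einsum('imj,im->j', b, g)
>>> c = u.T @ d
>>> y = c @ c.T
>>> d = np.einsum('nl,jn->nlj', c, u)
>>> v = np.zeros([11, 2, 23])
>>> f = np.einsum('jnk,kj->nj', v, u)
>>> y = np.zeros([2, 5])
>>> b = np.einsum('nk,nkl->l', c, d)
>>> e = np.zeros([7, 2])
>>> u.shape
(23, 11)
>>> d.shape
(11, 7, 23)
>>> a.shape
(2,)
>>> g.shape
(11, 2)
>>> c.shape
(11, 7)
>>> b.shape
(23,)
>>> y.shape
(2, 5)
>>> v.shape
(11, 2, 23)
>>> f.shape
(2, 11)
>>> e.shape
(7, 2)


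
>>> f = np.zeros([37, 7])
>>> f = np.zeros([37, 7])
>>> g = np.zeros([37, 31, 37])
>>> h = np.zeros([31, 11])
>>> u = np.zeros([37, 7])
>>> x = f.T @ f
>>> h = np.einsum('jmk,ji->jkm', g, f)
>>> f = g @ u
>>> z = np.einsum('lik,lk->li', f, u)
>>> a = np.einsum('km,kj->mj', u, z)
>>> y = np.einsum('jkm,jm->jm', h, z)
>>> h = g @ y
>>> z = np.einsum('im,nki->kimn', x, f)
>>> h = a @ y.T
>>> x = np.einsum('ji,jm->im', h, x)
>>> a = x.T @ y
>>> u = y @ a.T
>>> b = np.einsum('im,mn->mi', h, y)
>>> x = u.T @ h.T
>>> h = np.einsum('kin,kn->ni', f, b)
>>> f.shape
(37, 31, 7)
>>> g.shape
(37, 31, 37)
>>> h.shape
(7, 31)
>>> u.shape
(37, 7)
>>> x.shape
(7, 7)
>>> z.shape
(31, 7, 7, 37)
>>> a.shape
(7, 31)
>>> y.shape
(37, 31)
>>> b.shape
(37, 7)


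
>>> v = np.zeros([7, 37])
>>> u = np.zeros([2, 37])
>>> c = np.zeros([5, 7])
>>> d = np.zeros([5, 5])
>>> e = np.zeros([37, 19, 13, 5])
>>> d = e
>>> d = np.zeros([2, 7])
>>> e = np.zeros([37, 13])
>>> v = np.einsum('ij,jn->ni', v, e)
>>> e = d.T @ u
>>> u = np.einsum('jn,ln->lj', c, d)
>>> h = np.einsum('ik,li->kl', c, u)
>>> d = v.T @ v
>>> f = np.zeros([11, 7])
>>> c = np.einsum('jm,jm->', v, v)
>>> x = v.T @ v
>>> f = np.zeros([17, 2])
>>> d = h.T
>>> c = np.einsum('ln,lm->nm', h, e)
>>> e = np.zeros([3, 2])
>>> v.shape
(13, 7)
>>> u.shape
(2, 5)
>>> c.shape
(2, 37)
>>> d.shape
(2, 7)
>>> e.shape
(3, 2)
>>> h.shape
(7, 2)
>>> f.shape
(17, 2)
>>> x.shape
(7, 7)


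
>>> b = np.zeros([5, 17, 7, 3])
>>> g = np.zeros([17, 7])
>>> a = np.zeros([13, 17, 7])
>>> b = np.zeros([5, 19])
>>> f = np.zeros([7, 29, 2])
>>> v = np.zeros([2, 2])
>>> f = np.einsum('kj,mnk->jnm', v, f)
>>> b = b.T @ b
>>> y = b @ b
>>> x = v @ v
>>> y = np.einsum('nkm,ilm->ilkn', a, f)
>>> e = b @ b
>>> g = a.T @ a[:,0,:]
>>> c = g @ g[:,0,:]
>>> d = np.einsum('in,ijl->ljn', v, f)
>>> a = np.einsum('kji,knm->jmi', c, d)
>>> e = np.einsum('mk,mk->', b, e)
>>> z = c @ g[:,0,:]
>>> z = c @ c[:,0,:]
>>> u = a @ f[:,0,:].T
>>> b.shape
(19, 19)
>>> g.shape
(7, 17, 7)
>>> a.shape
(17, 2, 7)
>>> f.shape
(2, 29, 7)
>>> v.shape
(2, 2)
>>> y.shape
(2, 29, 17, 13)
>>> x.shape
(2, 2)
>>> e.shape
()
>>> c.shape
(7, 17, 7)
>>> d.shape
(7, 29, 2)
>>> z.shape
(7, 17, 7)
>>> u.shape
(17, 2, 2)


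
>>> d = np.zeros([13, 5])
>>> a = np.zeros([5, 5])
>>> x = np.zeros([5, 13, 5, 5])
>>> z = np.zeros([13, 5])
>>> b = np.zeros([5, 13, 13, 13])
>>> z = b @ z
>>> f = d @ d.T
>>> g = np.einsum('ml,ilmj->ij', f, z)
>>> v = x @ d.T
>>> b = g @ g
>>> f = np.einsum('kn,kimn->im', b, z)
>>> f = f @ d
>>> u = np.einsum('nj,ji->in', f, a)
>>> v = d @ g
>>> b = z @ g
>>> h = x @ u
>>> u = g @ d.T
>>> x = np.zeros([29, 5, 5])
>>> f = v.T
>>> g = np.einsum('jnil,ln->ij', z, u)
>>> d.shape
(13, 5)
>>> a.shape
(5, 5)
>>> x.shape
(29, 5, 5)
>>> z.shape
(5, 13, 13, 5)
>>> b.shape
(5, 13, 13, 5)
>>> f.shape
(5, 13)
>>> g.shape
(13, 5)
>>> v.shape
(13, 5)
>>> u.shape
(5, 13)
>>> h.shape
(5, 13, 5, 13)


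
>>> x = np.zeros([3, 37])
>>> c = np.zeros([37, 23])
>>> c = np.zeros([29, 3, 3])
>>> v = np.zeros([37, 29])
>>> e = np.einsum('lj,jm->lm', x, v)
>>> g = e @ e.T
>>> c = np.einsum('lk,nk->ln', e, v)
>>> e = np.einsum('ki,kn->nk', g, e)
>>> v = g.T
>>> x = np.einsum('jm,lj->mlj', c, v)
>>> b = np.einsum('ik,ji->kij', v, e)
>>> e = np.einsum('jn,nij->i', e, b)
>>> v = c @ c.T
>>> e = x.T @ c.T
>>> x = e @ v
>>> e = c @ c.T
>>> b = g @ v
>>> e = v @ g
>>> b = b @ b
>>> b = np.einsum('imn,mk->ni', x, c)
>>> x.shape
(3, 3, 3)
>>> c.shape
(3, 37)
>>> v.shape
(3, 3)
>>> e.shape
(3, 3)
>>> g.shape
(3, 3)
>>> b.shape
(3, 3)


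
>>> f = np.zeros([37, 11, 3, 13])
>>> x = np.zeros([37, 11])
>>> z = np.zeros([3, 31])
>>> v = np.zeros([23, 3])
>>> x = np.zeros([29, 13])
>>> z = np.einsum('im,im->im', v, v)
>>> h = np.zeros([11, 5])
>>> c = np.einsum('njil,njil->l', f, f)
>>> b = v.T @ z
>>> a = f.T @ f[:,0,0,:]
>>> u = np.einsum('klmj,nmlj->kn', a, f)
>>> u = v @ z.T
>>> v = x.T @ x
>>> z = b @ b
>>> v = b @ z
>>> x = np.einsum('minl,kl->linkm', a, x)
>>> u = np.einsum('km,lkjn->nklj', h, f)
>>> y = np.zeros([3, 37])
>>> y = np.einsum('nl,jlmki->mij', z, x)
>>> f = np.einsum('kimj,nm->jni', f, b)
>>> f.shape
(13, 3, 11)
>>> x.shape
(13, 3, 11, 29, 13)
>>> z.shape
(3, 3)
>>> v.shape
(3, 3)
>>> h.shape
(11, 5)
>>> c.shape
(13,)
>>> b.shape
(3, 3)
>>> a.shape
(13, 3, 11, 13)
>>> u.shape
(13, 11, 37, 3)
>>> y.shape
(11, 13, 13)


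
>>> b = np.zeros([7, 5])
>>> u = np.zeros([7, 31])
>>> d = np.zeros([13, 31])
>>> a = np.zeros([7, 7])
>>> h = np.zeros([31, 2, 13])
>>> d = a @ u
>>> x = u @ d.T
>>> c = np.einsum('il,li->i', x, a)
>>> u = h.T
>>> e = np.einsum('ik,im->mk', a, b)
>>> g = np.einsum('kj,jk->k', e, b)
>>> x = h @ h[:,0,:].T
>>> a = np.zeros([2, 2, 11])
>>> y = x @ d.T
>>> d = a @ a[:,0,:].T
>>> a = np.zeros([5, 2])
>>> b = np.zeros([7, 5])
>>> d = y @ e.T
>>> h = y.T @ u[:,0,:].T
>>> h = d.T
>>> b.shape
(7, 5)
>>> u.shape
(13, 2, 31)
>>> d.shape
(31, 2, 5)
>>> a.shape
(5, 2)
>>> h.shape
(5, 2, 31)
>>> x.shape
(31, 2, 31)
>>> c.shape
(7,)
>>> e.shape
(5, 7)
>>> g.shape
(5,)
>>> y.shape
(31, 2, 7)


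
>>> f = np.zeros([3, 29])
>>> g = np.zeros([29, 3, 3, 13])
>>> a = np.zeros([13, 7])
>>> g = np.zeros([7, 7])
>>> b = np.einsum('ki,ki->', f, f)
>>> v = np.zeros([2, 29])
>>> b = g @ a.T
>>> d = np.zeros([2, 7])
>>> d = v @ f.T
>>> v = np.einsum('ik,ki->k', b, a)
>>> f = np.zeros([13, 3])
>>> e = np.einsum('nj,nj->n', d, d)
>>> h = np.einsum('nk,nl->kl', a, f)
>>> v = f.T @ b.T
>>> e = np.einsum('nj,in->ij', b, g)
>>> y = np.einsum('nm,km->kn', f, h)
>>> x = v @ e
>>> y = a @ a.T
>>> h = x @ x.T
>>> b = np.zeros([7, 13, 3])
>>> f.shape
(13, 3)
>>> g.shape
(7, 7)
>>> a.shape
(13, 7)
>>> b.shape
(7, 13, 3)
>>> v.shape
(3, 7)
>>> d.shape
(2, 3)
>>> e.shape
(7, 13)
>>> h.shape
(3, 3)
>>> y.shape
(13, 13)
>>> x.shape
(3, 13)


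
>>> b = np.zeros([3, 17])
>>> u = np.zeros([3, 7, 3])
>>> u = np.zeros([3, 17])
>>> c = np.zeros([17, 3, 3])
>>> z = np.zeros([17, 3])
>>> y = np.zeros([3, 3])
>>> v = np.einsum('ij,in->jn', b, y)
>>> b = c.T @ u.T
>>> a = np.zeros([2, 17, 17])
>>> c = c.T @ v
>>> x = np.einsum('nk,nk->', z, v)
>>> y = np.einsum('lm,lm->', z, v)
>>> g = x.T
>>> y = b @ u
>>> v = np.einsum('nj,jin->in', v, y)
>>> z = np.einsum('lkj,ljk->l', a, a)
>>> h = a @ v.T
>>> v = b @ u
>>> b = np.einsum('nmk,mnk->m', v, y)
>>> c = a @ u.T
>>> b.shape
(3,)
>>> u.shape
(3, 17)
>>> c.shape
(2, 17, 3)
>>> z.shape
(2,)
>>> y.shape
(3, 3, 17)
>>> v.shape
(3, 3, 17)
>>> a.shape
(2, 17, 17)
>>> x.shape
()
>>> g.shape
()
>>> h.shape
(2, 17, 3)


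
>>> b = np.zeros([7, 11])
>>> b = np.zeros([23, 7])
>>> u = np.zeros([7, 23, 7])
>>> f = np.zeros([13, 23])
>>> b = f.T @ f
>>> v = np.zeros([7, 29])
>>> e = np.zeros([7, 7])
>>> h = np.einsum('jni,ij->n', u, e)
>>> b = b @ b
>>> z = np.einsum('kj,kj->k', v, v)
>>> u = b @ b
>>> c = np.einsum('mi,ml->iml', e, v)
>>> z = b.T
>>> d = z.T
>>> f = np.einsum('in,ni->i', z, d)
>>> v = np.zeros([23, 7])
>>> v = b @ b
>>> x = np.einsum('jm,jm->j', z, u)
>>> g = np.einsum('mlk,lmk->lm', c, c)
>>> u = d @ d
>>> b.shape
(23, 23)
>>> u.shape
(23, 23)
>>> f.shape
(23,)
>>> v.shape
(23, 23)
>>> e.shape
(7, 7)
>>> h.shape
(23,)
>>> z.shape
(23, 23)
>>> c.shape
(7, 7, 29)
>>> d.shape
(23, 23)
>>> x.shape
(23,)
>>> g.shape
(7, 7)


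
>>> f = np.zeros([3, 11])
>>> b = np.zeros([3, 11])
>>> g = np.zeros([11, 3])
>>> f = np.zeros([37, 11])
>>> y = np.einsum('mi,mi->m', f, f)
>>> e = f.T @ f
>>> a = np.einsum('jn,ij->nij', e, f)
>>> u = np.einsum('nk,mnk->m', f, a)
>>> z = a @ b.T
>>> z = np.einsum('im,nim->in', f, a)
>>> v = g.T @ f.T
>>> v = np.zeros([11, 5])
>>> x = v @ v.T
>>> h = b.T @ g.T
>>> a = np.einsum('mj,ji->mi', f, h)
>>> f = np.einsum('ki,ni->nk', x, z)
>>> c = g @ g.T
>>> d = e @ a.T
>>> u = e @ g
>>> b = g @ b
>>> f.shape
(37, 11)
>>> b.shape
(11, 11)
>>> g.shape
(11, 3)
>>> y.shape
(37,)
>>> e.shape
(11, 11)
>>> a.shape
(37, 11)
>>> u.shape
(11, 3)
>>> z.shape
(37, 11)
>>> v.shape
(11, 5)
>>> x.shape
(11, 11)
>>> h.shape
(11, 11)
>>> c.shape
(11, 11)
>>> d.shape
(11, 37)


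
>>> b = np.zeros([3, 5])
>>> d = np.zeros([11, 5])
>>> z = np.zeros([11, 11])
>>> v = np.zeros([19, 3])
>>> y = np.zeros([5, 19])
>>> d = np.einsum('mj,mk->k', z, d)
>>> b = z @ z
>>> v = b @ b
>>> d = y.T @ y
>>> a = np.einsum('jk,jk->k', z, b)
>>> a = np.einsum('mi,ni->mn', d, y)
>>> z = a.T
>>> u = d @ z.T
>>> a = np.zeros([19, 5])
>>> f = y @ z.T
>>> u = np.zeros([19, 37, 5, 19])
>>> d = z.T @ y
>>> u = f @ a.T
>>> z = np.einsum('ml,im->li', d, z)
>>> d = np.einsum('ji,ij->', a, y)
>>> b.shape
(11, 11)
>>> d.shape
()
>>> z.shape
(19, 5)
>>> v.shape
(11, 11)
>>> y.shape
(5, 19)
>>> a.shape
(19, 5)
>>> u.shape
(5, 19)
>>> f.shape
(5, 5)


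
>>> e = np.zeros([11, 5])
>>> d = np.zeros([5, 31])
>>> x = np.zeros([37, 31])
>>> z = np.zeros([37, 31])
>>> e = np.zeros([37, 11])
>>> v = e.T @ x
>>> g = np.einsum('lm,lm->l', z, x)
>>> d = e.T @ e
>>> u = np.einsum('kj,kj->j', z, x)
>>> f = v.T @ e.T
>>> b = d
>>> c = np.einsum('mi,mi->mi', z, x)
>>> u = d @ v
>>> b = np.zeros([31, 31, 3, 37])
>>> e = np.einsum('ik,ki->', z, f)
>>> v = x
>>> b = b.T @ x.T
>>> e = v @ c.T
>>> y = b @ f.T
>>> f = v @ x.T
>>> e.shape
(37, 37)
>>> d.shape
(11, 11)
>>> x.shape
(37, 31)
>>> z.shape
(37, 31)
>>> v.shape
(37, 31)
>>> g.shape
(37,)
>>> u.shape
(11, 31)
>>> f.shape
(37, 37)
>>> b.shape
(37, 3, 31, 37)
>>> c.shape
(37, 31)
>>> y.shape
(37, 3, 31, 31)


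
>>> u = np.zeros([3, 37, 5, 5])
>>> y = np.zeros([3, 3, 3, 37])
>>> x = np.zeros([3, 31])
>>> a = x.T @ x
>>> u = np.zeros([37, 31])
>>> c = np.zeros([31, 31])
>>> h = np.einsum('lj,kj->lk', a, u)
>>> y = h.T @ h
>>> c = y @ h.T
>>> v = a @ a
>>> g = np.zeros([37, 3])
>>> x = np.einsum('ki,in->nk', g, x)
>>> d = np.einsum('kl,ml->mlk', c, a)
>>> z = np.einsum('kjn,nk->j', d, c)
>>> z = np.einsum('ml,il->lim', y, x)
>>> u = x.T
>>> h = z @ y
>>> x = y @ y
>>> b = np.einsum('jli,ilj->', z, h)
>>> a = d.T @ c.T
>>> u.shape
(37, 31)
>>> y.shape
(37, 37)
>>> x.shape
(37, 37)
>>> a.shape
(37, 31, 37)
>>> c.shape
(37, 31)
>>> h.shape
(37, 31, 37)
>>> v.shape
(31, 31)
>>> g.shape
(37, 3)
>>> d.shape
(31, 31, 37)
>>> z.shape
(37, 31, 37)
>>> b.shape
()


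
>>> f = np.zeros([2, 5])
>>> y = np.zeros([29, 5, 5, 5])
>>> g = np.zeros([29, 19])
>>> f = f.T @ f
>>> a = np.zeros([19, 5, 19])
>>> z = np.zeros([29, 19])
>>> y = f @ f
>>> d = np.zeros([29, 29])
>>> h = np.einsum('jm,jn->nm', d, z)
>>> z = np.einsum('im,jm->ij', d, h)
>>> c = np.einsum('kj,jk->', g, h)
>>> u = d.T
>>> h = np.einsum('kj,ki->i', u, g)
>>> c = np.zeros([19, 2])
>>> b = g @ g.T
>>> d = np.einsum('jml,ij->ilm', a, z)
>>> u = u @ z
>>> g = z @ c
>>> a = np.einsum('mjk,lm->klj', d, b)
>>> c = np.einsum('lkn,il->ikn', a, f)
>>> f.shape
(5, 5)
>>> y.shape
(5, 5)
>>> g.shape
(29, 2)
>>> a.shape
(5, 29, 19)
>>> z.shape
(29, 19)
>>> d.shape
(29, 19, 5)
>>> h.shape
(19,)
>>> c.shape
(5, 29, 19)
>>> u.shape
(29, 19)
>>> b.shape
(29, 29)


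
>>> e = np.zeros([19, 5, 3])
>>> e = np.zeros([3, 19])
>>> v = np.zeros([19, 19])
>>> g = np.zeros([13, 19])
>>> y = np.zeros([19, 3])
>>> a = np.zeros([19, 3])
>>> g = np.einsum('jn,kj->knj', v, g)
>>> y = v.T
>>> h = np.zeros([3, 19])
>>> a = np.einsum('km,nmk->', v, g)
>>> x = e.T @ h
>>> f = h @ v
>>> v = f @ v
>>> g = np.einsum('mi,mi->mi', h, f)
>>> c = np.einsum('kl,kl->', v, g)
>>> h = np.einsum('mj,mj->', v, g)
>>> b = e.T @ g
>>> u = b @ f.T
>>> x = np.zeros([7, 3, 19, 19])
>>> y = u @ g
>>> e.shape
(3, 19)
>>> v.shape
(3, 19)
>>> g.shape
(3, 19)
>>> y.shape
(19, 19)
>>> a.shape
()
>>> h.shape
()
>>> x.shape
(7, 3, 19, 19)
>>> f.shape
(3, 19)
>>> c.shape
()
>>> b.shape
(19, 19)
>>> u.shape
(19, 3)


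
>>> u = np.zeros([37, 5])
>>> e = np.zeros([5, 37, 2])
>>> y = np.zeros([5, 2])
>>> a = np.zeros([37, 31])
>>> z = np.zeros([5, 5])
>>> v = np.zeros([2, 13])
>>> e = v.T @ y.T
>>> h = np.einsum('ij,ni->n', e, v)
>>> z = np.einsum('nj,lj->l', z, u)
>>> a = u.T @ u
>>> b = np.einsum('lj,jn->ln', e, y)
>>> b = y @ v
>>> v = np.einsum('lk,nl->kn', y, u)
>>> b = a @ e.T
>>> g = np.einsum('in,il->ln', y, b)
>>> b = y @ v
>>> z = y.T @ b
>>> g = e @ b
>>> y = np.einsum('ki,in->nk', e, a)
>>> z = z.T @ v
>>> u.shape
(37, 5)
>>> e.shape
(13, 5)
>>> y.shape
(5, 13)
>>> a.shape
(5, 5)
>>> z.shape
(37, 37)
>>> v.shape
(2, 37)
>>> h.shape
(2,)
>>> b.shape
(5, 37)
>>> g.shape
(13, 37)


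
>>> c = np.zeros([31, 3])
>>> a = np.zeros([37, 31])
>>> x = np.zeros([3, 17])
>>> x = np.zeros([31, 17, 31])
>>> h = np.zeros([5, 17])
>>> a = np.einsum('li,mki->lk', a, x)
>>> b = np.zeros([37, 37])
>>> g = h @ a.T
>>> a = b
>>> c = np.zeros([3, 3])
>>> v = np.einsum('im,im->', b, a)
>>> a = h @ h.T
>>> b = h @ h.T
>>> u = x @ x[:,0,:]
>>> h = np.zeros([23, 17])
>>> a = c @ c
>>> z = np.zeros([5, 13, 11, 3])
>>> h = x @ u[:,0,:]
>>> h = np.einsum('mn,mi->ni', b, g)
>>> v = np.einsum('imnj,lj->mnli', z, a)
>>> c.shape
(3, 3)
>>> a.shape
(3, 3)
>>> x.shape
(31, 17, 31)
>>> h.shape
(5, 37)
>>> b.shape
(5, 5)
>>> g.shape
(5, 37)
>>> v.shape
(13, 11, 3, 5)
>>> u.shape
(31, 17, 31)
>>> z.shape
(5, 13, 11, 3)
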